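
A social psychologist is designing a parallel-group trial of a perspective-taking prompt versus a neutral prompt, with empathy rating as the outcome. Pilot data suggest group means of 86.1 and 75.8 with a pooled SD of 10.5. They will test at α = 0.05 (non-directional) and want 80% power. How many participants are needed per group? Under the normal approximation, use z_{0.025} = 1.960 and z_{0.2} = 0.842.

n = 17 per group

Cohen's d = |M₁ − M₂| / SD_pooled = |86.1 − 75.8| / 10.5 = 10.3 / 10.5 = 0.981.
For two independent groups with equal n: n = 2·((z_{α/2} + z_β) / d)².
z_{α/2} + z_β = 1.960 + 0.842 = 2.802.
n = 2 × (2.802 / 0.981)² = 2 × 2.856² = 2 × 8.16 = 16.3.
Round up to the next whole participant.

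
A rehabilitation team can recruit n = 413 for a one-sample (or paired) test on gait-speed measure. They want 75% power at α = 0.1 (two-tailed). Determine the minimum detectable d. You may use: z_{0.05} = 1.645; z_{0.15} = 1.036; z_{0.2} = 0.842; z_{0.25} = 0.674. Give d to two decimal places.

For a single sample (or paired design) of n = 413: d_min = (z_{α/2} + z_β)/√n.
z-sum = 1.645 + 0.674 = 2.319.
d_min = 2.319 / √413 = 2.319 / 20.322 = 0.114.

d_min ≈ 0.11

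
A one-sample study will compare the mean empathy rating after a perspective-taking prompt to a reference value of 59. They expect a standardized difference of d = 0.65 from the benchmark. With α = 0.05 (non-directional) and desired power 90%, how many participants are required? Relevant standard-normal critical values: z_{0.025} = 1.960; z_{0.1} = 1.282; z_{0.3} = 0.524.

n = 25

For a one-sample test: n = ((z_{α/2} + z_β) / d)².
z_{α/2} + z_β = 1.960 + 1.282 = 3.242.
n = (3.242 / 0.65)² = 4.988² = 24.88.
Round up.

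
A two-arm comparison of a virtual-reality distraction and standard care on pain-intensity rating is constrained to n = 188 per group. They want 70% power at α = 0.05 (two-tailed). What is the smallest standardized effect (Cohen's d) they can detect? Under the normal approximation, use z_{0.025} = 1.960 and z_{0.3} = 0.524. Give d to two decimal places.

For two independent groups of n = 188 each: d_min = (z_{α/2} + z_β)·√(2/n).
z-sum = 1.960 + 0.524 = 2.484.
d_min = 2.484 × √(2/188) = 2.484 × 0.1031 = 0.256.

d_min ≈ 0.26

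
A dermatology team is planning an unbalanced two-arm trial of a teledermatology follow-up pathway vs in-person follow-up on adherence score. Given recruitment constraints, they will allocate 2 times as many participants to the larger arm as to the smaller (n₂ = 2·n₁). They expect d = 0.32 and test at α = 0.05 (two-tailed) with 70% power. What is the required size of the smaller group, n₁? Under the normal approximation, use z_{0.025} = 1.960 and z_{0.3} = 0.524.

n₁ = 91

With allocation ratio k = n₂/n₁ = 2, Var(x̄₁−x̄₂) = σ²(1/n₁ + 1/(k·n₁)) = σ²·(k+1)/(k·n₁).
So n₁ = (1 + 1/k)·((z_{α/2} + z_β)/d)² = 1.500 × (2.484/0.32)².
n₁ = 1.500 × 60.26 = 90.4.
Round up: n₁ = 91, giving n₂ = 2 × 91 = 182.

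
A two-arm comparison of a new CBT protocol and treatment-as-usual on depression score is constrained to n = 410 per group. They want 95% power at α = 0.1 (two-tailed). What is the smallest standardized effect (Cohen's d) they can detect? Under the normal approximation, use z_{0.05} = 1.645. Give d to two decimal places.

d_min ≈ 0.23

For two independent groups of n = 410 each: d_min = (z_{α/2} + z_β)·√(2/n).
z-sum = 1.645 + 1.645 = 3.290.
d_min = 3.290 × √(2/410) = 3.290 × 0.0698 = 0.230.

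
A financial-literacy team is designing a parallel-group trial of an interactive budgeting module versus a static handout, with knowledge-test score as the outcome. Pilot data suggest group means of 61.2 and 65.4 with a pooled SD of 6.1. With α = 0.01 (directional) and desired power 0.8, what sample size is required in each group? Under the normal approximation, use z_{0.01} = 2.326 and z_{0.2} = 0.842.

Cohen's d = |M₁ − M₂| / SD_pooled = |61.2 − 65.4| / 6.1 = 4.2 / 6.1 = 0.689.
For two independent groups with equal n: n = 2·((z_{α} + z_β) / d)².
z_{α} + z_β = 2.326 + 0.842 = 3.168.
n = 2 × (3.168 / 0.689)² = 2 × 4.598² = 2 × 21.14 = 42.3.
Round up to the next whole participant.

n = 43 per group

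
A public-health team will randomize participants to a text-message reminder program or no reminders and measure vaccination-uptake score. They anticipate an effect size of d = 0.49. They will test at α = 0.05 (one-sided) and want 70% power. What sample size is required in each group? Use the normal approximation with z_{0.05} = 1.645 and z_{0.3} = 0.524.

n = 40 per group

For two independent groups with equal n: n = 2·((z_{α} + z_β) / d)².
z_{α} + z_β = 1.645 + 0.524 = 2.169.
n = 2 × (2.169 / 0.49)² = 2 × 4.427² = 2 × 19.59 = 39.2.
Round up to the next whole participant.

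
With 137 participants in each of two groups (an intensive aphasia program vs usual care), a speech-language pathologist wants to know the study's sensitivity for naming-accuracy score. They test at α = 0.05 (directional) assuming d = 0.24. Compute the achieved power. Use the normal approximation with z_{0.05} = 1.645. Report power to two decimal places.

power ≈ 0.63

For two equal groups, power = Φ(d·√(n/2) − z_{α}).
d·√(n/2) = 0.24 × √(137/2) = 0.24 × 8.276 = 1.986.
z_β = 1.986 − 1.645 = 0.341.
Power = Φ(0.341) = 0.634.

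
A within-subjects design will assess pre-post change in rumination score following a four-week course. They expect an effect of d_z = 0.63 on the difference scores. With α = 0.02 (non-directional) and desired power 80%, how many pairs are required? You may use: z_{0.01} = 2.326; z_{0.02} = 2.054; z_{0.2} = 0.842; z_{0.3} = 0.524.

n = 26 pairs

For a paired (one-sample on differences) test: n = ((z_{α/2} + z_β) / d)².
z_{α/2} + z_β = 2.326 + 0.842 = 3.168.
n = (3.168 / 0.63)² = 5.029² = 25.29.
Round up.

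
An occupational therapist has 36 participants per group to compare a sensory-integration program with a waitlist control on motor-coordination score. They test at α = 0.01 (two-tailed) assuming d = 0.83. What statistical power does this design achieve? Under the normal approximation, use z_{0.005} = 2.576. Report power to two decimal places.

power ≈ 0.83

For two equal groups, power = Φ(d·√(n/2) − z_{α/2}).
d·√(n/2) = 0.83 × √(36/2) = 0.83 × 4.243 = 3.521.
z_β = 3.521 − 2.576 = 0.945.
Power = Φ(0.945) = 0.828.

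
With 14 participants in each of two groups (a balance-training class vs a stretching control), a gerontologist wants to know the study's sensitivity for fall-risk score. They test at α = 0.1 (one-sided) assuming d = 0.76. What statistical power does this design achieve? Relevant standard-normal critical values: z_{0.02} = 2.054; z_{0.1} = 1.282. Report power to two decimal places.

For two equal groups, power = Φ(d·√(n/2) − z_{α}).
d·√(n/2) = 0.76 × √(14/2) = 0.76 × 2.646 = 2.011.
z_β = 2.011 − 1.282 = 0.729.
Power = Φ(0.729) = 0.767.

power ≈ 0.77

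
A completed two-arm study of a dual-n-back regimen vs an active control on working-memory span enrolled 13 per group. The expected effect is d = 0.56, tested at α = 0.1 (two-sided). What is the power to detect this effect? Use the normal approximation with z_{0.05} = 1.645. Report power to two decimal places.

For two equal groups, power = Φ(d·√(n/2) − z_{α/2}).
d·√(n/2) = 0.56 × √(13/2) = 0.56 × 2.550 = 1.428.
z_β = 1.428 − 1.645 = -0.217.
Power = Φ(-0.217) = 0.414.

power ≈ 0.41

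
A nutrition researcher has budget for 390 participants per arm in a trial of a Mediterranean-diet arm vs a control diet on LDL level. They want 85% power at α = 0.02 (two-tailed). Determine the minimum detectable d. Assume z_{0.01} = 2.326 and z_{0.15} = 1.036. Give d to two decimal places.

For two independent groups of n = 390 each: d_min = (z_{α/2} + z_β)·√(2/n).
z-sum = 2.326 + 1.036 = 3.362.
d_min = 3.362 × √(2/390) = 3.362 × 0.0716 = 0.241.

d_min ≈ 0.24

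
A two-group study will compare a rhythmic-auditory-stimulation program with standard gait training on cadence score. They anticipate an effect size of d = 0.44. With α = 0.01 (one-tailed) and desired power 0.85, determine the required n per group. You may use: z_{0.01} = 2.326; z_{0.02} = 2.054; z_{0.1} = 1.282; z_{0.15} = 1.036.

n = 117 per group

For two independent groups with equal n: n = 2·((z_{α} + z_β) / d)².
z_{α} + z_β = 2.326 + 1.036 = 3.362.
n = 2 × (3.362 / 0.44)² = 2 × 7.641² = 2 × 58.38 = 116.8.
Round up to the next whole participant.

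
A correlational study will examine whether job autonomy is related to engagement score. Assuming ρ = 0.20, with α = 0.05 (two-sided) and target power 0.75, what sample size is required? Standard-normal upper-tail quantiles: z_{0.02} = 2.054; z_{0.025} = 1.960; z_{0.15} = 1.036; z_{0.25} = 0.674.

Fisher's z: C = ½·ln((1+r)/(1−r)) = ½·ln(1.5000) = 0.2027.
n = ((z_{α/2} + z_β)/C)² + 3.
(1.960 + 0.674) / 0.2027 = 2.634 / 0.2027 = 12.995.
n = 12.995² + 3 = 168.86 + 3 = 171.9.
Round up.

n = 172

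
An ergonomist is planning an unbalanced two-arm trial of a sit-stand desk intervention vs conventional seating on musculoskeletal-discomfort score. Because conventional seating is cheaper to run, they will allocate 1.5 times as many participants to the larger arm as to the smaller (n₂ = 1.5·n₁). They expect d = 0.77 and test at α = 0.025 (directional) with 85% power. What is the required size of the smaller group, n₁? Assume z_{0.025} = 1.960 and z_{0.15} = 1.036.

n₁ = 26

With allocation ratio k = n₂/n₁ = 1.5, Var(x̄₁−x̄₂) = σ²(1/n₁ + 1/(k·n₁)) = σ²·(k+1)/(k·n₁).
So n₁ = (1 + 1/k)·((z_{α} + z_β)/d)² = 1.667 × (2.996/0.77)².
n₁ = 1.667 × 15.14 = 25.2.
Round up: n₁ = 26, giving n₂ = 1.5 × 26 = 39.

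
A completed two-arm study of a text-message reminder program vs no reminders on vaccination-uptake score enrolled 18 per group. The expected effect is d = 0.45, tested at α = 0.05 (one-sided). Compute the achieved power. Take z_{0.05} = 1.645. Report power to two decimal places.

power ≈ 0.38

For two equal groups, power = Φ(d·√(n/2) − z_{α}).
d·√(n/2) = 0.45 × √(18/2) = 0.45 × 3.000 = 1.350.
z_β = 1.350 − 1.645 = -0.295.
Power = Φ(-0.295) = 0.384.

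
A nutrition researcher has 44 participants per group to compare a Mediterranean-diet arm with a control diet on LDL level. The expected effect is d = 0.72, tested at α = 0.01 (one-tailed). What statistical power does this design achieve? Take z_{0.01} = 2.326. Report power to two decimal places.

power ≈ 0.85

For two equal groups, power = Φ(d·√(n/2) − z_{α}).
d·√(n/2) = 0.72 × √(44/2) = 0.72 × 4.690 = 3.377.
z_β = 3.377 − 2.326 = 1.051.
Power = Φ(1.051) = 0.853.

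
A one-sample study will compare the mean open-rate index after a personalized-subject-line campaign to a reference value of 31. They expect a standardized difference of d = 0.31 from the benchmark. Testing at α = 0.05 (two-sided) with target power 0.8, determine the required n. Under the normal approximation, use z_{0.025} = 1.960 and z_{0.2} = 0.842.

n = 82

For a one-sample test: n = ((z_{α/2} + z_β) / d)².
z_{α/2} + z_β = 1.960 + 0.842 = 2.802.
n = (2.802 / 0.31)² = 9.039² = 81.70.
Round up.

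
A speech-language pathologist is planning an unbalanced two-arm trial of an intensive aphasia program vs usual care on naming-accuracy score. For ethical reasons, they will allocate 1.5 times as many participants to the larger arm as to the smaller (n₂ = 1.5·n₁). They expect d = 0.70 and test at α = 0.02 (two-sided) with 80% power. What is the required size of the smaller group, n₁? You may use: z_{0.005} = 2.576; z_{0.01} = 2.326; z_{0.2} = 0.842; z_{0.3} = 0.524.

With allocation ratio k = n₂/n₁ = 1.5, Var(x̄₁−x̄₂) = σ²(1/n₁ + 1/(k·n₁)) = σ²·(k+1)/(k·n₁).
So n₁ = (1 + 1/k)·((z_{α/2} + z_β)/d)² = 1.667 × (3.168/0.70)².
n₁ = 1.667 × 20.48 = 34.1.
Round up: n₁ = 35, giving n₂ = ⌈1.5 × 35⌉ = ⌈52.5⌉ = 53.

n₁ = 35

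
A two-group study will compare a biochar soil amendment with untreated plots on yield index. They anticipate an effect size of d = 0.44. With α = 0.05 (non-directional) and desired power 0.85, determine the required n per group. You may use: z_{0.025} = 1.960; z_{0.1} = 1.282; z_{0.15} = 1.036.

For two independent groups with equal n: n = 2·((z_{α/2} + z_β) / d)².
z_{α/2} + z_β = 1.960 + 1.036 = 2.996.
n = 2 × (2.996 / 0.44)² = 2 × 6.809² = 2 × 46.36 = 92.7.
Round up to the next whole participant.

n = 93 per group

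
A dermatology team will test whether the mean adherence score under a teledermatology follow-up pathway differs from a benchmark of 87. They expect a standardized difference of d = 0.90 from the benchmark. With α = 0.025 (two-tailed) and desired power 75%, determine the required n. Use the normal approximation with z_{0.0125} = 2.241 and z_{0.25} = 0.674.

n = 11

For a one-sample test: n = ((z_{α/2} + z_β) / d)².
z_{α/2} + z_β = 2.241 + 0.674 = 2.915.
n = (2.915 / 0.90)² = 3.239² = 10.49.
Round up.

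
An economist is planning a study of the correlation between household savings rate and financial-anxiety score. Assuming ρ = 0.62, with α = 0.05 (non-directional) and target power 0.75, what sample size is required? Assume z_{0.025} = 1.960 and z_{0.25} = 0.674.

Fisher's z: C = ½·ln((1+r)/(1−r)) = ½·ln(4.2632) = 0.7250.
n = ((z_{α/2} + z_β)/C)² + 3.
(1.960 + 0.674) / 0.7250 = 2.634 / 0.7250 = 3.633.
n = 3.633² + 3 = 13.20 + 3 = 16.2.
Round up.

n = 17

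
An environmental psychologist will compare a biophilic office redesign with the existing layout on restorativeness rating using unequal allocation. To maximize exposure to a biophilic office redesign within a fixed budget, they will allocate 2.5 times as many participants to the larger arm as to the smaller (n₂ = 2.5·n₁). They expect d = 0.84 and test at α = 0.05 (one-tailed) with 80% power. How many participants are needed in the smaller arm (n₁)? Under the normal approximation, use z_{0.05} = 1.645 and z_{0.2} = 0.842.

n₁ = 13

With allocation ratio k = n₂/n₁ = 2.5, Var(x̄₁−x̄₂) = σ²(1/n₁ + 1/(k·n₁)) = σ²·(k+1)/(k·n₁).
So n₁ = (1 + 1/k)·((z_{α} + z_β)/d)² = 1.400 × (2.487/0.84)².
n₁ = 1.400 × 8.77 = 12.3.
Round up: n₁ = 13, giving n₂ = ⌈2.5 × 13⌉ = ⌈32.5⌉ = 33.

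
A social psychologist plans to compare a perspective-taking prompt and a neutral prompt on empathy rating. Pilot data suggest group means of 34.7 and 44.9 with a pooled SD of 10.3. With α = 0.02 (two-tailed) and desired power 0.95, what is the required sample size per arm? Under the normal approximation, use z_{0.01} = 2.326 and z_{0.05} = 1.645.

Cohen's d = |M₁ − M₂| / SD_pooled = |34.7 − 44.9| / 10.3 = 10.2 / 10.3 = 0.990.
For two independent groups with equal n: n = 2·((z_{α/2} + z_β) / d)².
z_{α/2} + z_β = 2.326 + 1.645 = 3.971.
n = 2 × (3.971 / 0.990)² = 2 × 4.011² = 2 × 16.09 = 32.2.
Round up to the next whole participant.

n = 33 per group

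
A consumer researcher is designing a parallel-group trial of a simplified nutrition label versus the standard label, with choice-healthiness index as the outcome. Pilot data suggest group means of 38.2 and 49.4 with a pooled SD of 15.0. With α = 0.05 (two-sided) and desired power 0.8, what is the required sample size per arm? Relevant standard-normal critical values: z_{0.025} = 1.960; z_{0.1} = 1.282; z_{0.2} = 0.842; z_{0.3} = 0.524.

Cohen's d = |M₁ − M₂| / SD_pooled = |38.2 − 49.4| / 15.0 = 11.2 / 15.0 = 0.747.
For two independent groups with equal n: n = 2·((z_{α/2} + z_β) / d)².
z_{α/2} + z_β = 1.960 + 0.842 = 2.802.
n = 2 × (2.802 / 0.747)² = 2 × 3.751² = 2 × 14.07 = 28.1.
Round up to the next whole participant.

n = 29 per group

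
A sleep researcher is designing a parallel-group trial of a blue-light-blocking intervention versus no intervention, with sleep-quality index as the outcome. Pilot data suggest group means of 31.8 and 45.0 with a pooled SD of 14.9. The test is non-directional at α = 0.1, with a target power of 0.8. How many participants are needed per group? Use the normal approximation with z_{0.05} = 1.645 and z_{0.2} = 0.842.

n = 16 per group

Cohen's d = |M₁ − M₂| / SD_pooled = |31.8 − 45.0| / 14.9 = 13.2 / 14.9 = 0.886.
For two independent groups with equal n: n = 2·((z_{α/2} + z_β) / d)².
z_{α/2} + z_β = 1.645 + 0.842 = 2.487.
n = 2 × (2.487 / 0.886)² = 2 × 2.807² = 2 × 7.88 = 15.8.
Round up to the next whole participant.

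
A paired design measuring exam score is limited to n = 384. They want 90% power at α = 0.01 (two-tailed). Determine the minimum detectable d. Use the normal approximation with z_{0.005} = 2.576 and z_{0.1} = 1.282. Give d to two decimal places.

d_min ≈ 0.20

For a single sample (or paired design) of n = 384: d_min = (z_{α/2} + z_β)/√n.
z-sum = 2.576 + 1.282 = 3.858.
d_min = 3.858 / √384 = 3.858 / 19.596 = 0.197.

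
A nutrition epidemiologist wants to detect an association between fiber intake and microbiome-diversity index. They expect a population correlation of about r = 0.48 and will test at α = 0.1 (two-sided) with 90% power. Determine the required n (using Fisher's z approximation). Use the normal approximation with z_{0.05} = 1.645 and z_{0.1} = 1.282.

n = 35

Fisher's z: C = ½·ln((1+r)/(1−r)) = ½·ln(2.8462) = 0.5230.
n = ((z_{α/2} + z_β)/C)² + 3.
(1.645 + 1.282) / 0.5230 = 2.927 / 0.5230 = 5.597.
n = 5.597² + 3 = 31.32 + 3 = 34.3.
Round up.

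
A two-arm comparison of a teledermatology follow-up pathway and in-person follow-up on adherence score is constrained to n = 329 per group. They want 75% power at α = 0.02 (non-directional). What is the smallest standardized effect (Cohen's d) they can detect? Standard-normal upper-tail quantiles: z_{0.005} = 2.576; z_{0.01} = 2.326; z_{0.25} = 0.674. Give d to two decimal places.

d_min ≈ 0.23

For two independent groups of n = 329 each: d_min = (z_{α/2} + z_β)·√(2/n).
z-sum = 2.326 + 0.674 = 3.000.
d_min = 3.000 × √(2/329) = 3.000 × 0.0780 = 0.234.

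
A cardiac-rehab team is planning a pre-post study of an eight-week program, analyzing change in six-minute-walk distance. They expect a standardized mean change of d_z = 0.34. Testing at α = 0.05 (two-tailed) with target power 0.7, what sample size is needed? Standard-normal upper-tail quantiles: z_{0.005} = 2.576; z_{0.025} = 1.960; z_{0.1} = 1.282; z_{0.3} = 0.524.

n = 54 pairs

For a paired (one-sample on differences) test: n = ((z_{α/2} + z_β) / d)².
z_{α/2} + z_β = 1.960 + 0.524 = 2.484.
n = (2.484 / 0.34)² = 7.306² = 53.38.
Round up.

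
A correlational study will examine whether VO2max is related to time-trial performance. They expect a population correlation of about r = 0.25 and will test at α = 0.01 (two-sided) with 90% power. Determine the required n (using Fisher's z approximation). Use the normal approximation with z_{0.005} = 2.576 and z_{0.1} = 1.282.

n = 232

Fisher's z: C = ½·ln((1+r)/(1−r)) = ½·ln(1.6667) = 0.2554.
n = ((z_{α/2} + z_β)/C)² + 3.
(2.576 + 1.282) / 0.2554 = 3.858 / 0.2554 = 15.106.
n = 15.106² + 3 = 228.18 + 3 = 231.2.
Round up.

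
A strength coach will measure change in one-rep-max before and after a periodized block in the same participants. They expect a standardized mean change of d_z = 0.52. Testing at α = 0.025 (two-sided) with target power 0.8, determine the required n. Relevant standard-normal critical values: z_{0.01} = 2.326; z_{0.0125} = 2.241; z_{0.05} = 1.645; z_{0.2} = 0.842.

For a paired (one-sample on differences) test: n = ((z_{α/2} + z_β) / d)².
z_{α/2} + z_β = 2.241 + 0.842 = 3.083.
n = (3.083 / 0.52)² = 5.929² = 35.15.
Round up.

n = 36 pairs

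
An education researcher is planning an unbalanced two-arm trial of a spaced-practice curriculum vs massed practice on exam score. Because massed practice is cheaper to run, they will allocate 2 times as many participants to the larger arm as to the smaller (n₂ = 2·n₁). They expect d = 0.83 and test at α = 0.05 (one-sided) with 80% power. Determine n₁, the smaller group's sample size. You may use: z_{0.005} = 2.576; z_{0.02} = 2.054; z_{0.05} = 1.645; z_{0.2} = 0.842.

n₁ = 14

With allocation ratio k = n₂/n₁ = 2, Var(x̄₁−x̄₂) = σ²(1/n₁ + 1/(k·n₁)) = σ²·(k+1)/(k·n₁).
So n₁ = (1 + 1/k)·((z_{α} + z_β)/d)² = 1.500 × (2.487/0.83)².
n₁ = 1.500 × 8.98 = 13.5.
Round up: n₁ = 14, giving n₂ = 2 × 14 = 28.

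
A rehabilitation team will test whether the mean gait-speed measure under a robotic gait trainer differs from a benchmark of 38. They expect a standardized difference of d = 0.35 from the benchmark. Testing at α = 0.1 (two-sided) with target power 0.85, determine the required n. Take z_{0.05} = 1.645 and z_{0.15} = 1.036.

For a one-sample test: n = ((z_{α/2} + z_β) / d)².
z_{α/2} + z_β = 1.645 + 1.036 = 2.681.
n = (2.681 / 0.35)² = 7.660² = 58.68.
Round up.

n = 59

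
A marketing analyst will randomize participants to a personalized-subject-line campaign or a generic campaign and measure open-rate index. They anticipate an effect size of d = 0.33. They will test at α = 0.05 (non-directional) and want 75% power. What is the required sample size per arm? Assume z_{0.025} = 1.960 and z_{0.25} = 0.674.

n = 128 per group

For two independent groups with equal n: n = 2·((z_{α/2} + z_β) / d)².
z_{α/2} + z_β = 1.960 + 0.674 = 2.634.
n = 2 × (2.634 / 0.33)² = 2 × 7.982² = 2 × 63.71 = 127.4.
Round up to the next whole participant.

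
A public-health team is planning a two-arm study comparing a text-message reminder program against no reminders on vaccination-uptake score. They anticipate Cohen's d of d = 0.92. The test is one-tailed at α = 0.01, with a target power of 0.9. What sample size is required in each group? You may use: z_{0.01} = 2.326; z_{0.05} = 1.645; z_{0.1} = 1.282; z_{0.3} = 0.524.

n = 31 per group

For two independent groups with equal n: n = 2·((z_{α} + z_β) / d)².
z_{α} + z_β = 2.326 + 1.282 = 3.608.
n = 2 × (3.608 / 0.92)² = 2 × 3.922² = 2 × 15.38 = 30.8.
Round up to the next whole participant.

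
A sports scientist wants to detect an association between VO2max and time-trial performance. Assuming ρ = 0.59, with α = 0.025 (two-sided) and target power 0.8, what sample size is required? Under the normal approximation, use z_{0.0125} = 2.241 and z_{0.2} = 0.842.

n = 24

Fisher's z: C = ½·ln((1+r)/(1−r)) = ½·ln(3.8780) = 0.6777.
n = ((z_{α/2} + z_β)/C)² + 3.
(2.241 + 0.842) / 0.6777 = 3.083 / 0.6777 = 4.549.
n = 4.549² + 3 = 20.70 + 3 = 23.7.
Round up.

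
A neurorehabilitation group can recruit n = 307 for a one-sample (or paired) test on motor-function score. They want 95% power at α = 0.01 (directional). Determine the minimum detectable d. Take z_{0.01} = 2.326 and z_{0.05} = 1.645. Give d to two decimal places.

For a single sample (or paired design) of n = 307: d_min = (z_{α} + z_β)/√n.
z-sum = 2.326 + 1.645 = 3.971.
d_min = 3.971 / √307 = 3.971 / 17.521 = 0.227.

d_min ≈ 0.23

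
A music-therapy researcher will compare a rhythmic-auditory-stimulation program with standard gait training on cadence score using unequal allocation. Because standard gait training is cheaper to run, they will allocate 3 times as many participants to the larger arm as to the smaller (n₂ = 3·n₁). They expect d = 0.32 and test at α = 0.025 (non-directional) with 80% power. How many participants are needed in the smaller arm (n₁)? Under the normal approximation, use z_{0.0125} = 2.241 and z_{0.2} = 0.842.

n₁ = 124

With allocation ratio k = n₂/n₁ = 3, Var(x̄₁−x̄₂) = σ²(1/n₁ + 1/(k·n₁)) = σ²·(k+1)/(k·n₁).
So n₁ = (1 + 1/k)·((z_{α/2} + z_β)/d)² = 1.333 × (3.083/0.32)².
n₁ = 1.333 × 92.82 = 123.8.
Round up: n₁ = 124, giving n₂ = 3 × 124 = 372.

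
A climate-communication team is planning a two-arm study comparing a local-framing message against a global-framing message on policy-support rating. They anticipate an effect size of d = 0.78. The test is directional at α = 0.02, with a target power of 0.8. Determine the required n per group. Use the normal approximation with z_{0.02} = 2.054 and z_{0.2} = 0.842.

n = 28 per group

For two independent groups with equal n: n = 2·((z_{α} + z_β) / d)².
z_{α} + z_β = 2.054 + 0.842 = 2.896.
n = 2 × (2.896 / 0.78)² = 2 × 3.713² = 2 × 13.79 = 27.6.
Round up to the next whole participant.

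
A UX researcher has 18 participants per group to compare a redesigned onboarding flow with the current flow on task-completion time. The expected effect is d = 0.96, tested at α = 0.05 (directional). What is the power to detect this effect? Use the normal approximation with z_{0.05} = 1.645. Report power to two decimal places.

power ≈ 0.89

For two equal groups, power = Φ(d·√(n/2) − z_{α}).
d·√(n/2) = 0.96 × √(18/2) = 0.96 × 3.000 = 2.880.
z_β = 2.880 − 1.645 = 1.235.
Power = Φ(1.235) = 0.892.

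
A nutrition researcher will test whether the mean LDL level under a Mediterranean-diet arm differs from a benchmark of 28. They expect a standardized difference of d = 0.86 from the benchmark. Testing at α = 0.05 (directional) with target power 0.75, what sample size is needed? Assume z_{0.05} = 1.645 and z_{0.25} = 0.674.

n = 8

For a one-sample test: n = ((z_{α} + z_β) / d)².
z_{α} + z_β = 1.645 + 0.674 = 2.319.
n = (2.319 / 0.86)² = 2.697² = 7.27.
Round up.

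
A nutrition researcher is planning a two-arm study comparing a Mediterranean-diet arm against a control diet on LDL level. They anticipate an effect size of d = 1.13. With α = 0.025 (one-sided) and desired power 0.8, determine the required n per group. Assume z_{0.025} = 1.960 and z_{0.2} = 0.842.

For two independent groups with equal n: n = 2·((z_{α} + z_β) / d)².
z_{α} + z_β = 1.960 + 0.842 = 2.802.
n = 2 × (2.802 / 1.13)² = 2 × 2.480² = 2 × 6.15 = 12.3.
Round up to the next whole participant.

n = 13 per group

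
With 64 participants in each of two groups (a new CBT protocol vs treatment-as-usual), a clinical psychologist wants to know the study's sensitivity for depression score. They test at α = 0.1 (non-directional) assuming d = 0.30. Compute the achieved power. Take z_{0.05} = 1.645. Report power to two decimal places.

For two equal groups, power = Φ(d·√(n/2) − z_{α/2}).
d·√(n/2) = 0.30 × √(64/2) = 0.30 × 5.657 = 1.697.
z_β = 1.697 − 1.645 = 0.052.
Power = Φ(0.052) = 0.521.

power ≈ 0.52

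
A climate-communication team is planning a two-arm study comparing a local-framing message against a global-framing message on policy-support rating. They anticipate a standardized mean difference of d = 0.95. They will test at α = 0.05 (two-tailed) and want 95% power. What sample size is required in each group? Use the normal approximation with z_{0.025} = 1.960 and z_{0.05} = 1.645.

n = 29 per group

For two independent groups with equal n: n = 2·((z_{α/2} + z_β) / d)².
z_{α/2} + z_β = 1.960 + 1.645 = 3.605.
n = 2 × (3.605 / 0.95)² = 2 × 3.795² = 2 × 14.40 = 28.8.
Round up to the next whole participant.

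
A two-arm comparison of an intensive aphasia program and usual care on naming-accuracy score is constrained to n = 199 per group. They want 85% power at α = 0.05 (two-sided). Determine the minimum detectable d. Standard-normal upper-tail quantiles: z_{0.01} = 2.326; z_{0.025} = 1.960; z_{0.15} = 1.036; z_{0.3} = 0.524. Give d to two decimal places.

For two independent groups of n = 199 each: d_min = (z_{α/2} + z_β)·√(2/n).
z-sum = 1.960 + 1.036 = 2.996.
d_min = 2.996 × √(2/199) = 2.996 × 0.1003 = 0.300.

d_min ≈ 0.30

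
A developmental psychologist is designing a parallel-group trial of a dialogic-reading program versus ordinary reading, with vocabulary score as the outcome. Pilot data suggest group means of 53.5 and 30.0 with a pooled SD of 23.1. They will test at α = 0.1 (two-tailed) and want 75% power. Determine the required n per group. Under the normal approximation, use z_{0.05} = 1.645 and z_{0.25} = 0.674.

n = 11 per group

Cohen's d = |M₁ − M₂| / SD_pooled = |53.5 − 30.0| / 23.1 = 23.5 / 23.1 = 1.017.
For two independent groups with equal n: n = 2·((z_{α/2} + z_β) / d)².
z_{α/2} + z_β = 1.645 + 0.674 = 2.319.
n = 2 × (2.319 / 1.017)² = 2 × 2.280² = 2 × 5.20 = 10.4.
Round up to the next whole participant.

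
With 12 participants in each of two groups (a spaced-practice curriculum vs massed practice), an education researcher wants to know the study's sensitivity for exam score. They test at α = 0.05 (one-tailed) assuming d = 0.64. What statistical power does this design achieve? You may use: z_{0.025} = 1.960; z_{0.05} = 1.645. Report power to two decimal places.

power ≈ 0.47

For two equal groups, power = Φ(d·√(n/2) − z_{α}).
d·√(n/2) = 0.64 × √(12/2) = 0.64 × 2.449 = 1.568.
z_β = 1.568 − 1.645 = -0.077.
Power = Φ(-0.077) = 0.469.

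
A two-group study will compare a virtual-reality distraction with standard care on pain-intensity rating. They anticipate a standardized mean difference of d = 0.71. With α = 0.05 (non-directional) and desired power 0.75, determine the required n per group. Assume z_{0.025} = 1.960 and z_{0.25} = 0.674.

For two independent groups with equal n: n = 2·((z_{α/2} + z_β) / d)².
z_{α/2} + z_β = 1.960 + 0.674 = 2.634.
n = 2 × (2.634 / 0.71)² = 2 × 3.710² = 2 × 13.76 = 27.5.
Round up to the next whole participant.

n = 28 per group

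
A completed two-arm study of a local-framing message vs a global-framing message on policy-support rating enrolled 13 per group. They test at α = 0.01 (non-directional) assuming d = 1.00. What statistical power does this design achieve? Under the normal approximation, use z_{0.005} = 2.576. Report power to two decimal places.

power ≈ 0.49

For two equal groups, power = Φ(d·√(n/2) − z_{α/2}).
d·√(n/2) = 1.00 × √(13/2) = 1.00 × 2.550 = 2.550.
z_β = 2.550 − 2.576 = -0.026.
Power = Φ(-0.026) = 0.489.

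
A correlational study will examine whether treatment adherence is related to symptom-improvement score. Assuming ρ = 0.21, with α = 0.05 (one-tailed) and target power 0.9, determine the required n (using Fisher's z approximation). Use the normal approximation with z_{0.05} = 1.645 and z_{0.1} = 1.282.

n = 192

Fisher's z: C = ½·ln((1+r)/(1−r)) = ½·ln(1.5316) = 0.2132.
n = ((z_{α} + z_β)/C)² + 3.
(1.645 + 1.282) / 0.2132 = 2.927 / 0.2132 = 13.729.
n = 13.729² + 3 = 188.48 + 3 = 191.5.
Round up.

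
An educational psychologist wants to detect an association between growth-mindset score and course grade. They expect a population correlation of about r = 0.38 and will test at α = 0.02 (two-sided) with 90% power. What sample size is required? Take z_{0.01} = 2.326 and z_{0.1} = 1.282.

n = 85

Fisher's z: C = ½·ln((1+r)/(1−r)) = ½·ln(2.2258) = 0.4001.
n = ((z_{α/2} + z_β)/C)² + 3.
(2.326 + 1.282) / 0.4001 = 3.608 / 0.4001 = 9.018.
n = 9.018² + 3 = 81.32 + 3 = 84.3.
Round up.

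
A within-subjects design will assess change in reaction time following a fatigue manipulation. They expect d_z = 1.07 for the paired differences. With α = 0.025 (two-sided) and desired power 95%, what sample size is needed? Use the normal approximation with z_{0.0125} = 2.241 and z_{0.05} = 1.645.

n = 14 pairs

For a paired (one-sample on differences) test: n = ((z_{α/2} + z_β) / d)².
z_{α/2} + z_β = 2.241 + 1.645 = 3.886.
n = (3.886 / 1.07)² = 3.632² = 13.19.
Round up.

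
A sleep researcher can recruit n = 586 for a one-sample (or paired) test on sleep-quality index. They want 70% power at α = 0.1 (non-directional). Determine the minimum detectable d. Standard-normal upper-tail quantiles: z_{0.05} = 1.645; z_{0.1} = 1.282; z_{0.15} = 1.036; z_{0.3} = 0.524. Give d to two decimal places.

d_min ≈ 0.09

For a single sample (or paired design) of n = 586: d_min = (z_{α/2} + z_β)/√n.
z-sum = 1.645 + 0.524 = 2.169.
d_min = 2.169 / √586 = 2.169 / 24.207 = 0.090.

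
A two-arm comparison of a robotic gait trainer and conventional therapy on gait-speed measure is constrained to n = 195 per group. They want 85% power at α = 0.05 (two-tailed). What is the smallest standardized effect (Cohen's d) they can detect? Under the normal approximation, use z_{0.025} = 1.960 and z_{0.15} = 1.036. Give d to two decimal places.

For two independent groups of n = 195 each: d_min = (z_{α/2} + z_β)·√(2/n).
z-sum = 1.960 + 1.036 = 2.996.
d_min = 2.996 × √(2/195) = 2.996 × 0.1013 = 0.303.

d_min ≈ 0.30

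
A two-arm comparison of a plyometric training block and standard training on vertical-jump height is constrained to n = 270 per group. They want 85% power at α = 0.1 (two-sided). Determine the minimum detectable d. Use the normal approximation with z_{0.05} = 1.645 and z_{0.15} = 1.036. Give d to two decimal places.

For two independent groups of n = 270 each: d_min = (z_{α/2} + z_β)·√(2/n).
z-sum = 1.645 + 1.036 = 2.681.
d_min = 2.681 × √(2/270) = 2.681 × 0.0861 = 0.231.

d_min ≈ 0.23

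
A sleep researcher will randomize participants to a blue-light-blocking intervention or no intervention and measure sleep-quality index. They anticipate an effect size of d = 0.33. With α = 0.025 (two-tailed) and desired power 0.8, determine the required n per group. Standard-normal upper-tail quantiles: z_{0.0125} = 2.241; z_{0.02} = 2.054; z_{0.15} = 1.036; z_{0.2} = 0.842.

For two independent groups with equal n: n = 2·((z_{α/2} + z_β) / d)².
z_{α/2} + z_β = 2.241 + 0.842 = 3.083.
n = 2 × (3.083 / 0.33)² = 2 × 9.342² = 2 × 87.28 = 174.6.
Round up to the next whole participant.

n = 175 per group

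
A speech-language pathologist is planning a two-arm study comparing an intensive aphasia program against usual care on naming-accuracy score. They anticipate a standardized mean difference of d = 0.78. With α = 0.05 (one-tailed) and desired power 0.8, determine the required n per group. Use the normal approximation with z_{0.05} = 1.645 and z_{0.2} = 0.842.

For two independent groups with equal n: n = 2·((z_{α} + z_β) / d)².
z_{α} + z_β = 1.645 + 0.842 = 2.487.
n = 2 × (2.487 / 0.78)² = 2 × 3.188² = 2 × 10.17 = 20.3.
Round up to the next whole participant.

n = 21 per group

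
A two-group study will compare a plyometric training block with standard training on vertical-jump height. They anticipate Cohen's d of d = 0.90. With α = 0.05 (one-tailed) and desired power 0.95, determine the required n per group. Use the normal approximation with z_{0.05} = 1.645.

For two independent groups with equal n: n = 2·((z_{α} + z_β) / d)².
z_{α} + z_β = 1.645 + 1.645 = 3.290.
n = 2 × (3.290 / 0.90)² = 2 × 3.656² = 2 × 13.36 = 26.7.
Round up to the next whole participant.

n = 27 per group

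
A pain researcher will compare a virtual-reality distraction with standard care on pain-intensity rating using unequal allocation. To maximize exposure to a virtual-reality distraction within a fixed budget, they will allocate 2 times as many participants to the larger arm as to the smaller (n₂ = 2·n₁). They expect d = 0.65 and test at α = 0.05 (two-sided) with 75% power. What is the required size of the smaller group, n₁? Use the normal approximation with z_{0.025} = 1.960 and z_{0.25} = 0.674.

n₁ = 25

With allocation ratio k = n₂/n₁ = 2, Var(x̄₁−x̄₂) = σ²(1/n₁ + 1/(k·n₁)) = σ²·(k+1)/(k·n₁).
So n₁ = (1 + 1/k)·((z_{α/2} + z_β)/d)² = 1.500 × (2.634/0.65)².
n₁ = 1.500 × 16.42 = 24.6.
Round up: n₁ = 25, giving n₂ = 2 × 25 = 50.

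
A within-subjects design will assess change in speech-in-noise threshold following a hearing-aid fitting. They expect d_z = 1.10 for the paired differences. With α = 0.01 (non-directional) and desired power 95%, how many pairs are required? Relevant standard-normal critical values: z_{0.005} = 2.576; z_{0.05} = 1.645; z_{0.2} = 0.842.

n = 15 pairs

For a paired (one-sample on differences) test: n = ((z_{α/2} + z_β) / d)².
z_{α/2} + z_β = 2.576 + 1.645 = 4.221.
n = (4.221 / 1.10)² = 3.837² = 14.72.
Round up.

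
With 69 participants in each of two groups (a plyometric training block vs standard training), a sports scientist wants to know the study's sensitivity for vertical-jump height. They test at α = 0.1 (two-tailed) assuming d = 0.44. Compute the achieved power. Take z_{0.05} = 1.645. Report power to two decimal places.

power ≈ 0.83

For two equal groups, power = Φ(d·√(n/2) − z_{α/2}).
d·√(n/2) = 0.44 × √(69/2) = 0.44 × 5.874 = 2.584.
z_β = 2.584 − 1.645 = 0.939.
Power = Φ(0.939) = 0.826.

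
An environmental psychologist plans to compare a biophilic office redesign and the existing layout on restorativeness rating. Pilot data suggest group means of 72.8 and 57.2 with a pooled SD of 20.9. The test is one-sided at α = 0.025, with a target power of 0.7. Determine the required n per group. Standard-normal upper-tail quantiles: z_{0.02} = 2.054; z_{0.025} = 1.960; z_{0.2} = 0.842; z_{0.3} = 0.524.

n = 23 per group

Cohen's d = |M₁ − M₂| / SD_pooled = |72.8 − 57.2| / 20.9 = 15.6 / 20.9 = 0.746.
For two independent groups with equal n: n = 2·((z_{α} + z_β) / d)².
z_{α} + z_β = 1.960 + 0.524 = 2.484.
n = 2 × (2.484 / 0.746)² = 2 × 3.330² = 2 × 11.09 = 22.2.
Round up to the next whole participant.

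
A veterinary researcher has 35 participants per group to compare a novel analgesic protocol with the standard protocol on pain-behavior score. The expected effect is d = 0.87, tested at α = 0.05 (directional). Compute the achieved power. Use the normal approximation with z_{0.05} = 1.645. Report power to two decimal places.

power ≈ 0.98

For two equal groups, power = Φ(d·√(n/2) − z_{α}).
d·√(n/2) = 0.87 × √(35/2) = 0.87 × 4.183 = 3.639.
z_β = 3.639 − 1.645 = 1.994.
Power = Φ(1.994) = 0.977.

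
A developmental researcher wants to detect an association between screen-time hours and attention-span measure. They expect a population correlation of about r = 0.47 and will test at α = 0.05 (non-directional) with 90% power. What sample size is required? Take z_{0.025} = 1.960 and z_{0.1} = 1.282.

n = 44

Fisher's z: C = ½·ln((1+r)/(1−r)) = ½·ln(2.7736) = 0.5101.
n = ((z_{α/2} + z_β)/C)² + 3.
(1.960 + 1.282) / 0.5101 = 3.242 / 0.5101 = 6.356.
n = 6.356² + 3 = 40.39 + 3 = 43.4.
Round up.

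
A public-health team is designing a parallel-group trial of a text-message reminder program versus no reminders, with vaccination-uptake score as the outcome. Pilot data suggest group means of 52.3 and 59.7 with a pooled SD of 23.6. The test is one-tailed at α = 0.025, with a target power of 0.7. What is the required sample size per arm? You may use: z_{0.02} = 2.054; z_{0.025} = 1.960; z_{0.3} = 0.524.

Cohen's d = |M₁ − M₂| / SD_pooled = |52.3 − 59.7| / 23.6 = 7.4 / 23.6 = 0.314.
For two independent groups with equal n: n = 2·((z_{α} + z_β) / d)².
z_{α} + z_β = 1.960 + 0.524 = 2.484.
n = 2 × (2.484 / 0.314)² = 2 × 7.911² = 2 × 62.58 = 125.2.
Round up to the next whole participant.

n = 126 per group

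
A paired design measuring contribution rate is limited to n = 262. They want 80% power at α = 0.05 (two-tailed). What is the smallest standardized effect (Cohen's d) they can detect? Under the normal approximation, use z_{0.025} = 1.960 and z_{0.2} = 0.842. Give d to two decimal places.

For a single sample (or paired design) of n = 262: d_min = (z_{α/2} + z_β)/√n.
z-sum = 1.960 + 0.842 = 2.802.
d_min = 2.802 / √262 = 2.802 / 16.186 = 0.173.

d_min ≈ 0.17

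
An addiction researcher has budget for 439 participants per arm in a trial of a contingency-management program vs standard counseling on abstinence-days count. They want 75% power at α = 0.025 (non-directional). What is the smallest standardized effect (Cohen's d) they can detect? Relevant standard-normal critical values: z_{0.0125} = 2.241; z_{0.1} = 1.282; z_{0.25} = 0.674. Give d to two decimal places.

d_min ≈ 0.20

For two independent groups of n = 439 each: d_min = (z_{α/2} + z_β)·√(2/n).
z-sum = 2.241 + 0.674 = 2.915.
d_min = 2.915 × √(2/439) = 2.915 × 0.0675 = 0.197.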